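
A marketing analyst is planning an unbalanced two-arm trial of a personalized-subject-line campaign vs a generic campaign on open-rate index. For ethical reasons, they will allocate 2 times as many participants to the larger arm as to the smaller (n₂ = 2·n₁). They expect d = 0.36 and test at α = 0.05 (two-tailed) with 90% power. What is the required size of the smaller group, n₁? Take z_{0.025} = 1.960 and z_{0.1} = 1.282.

With allocation ratio k = n₂/n₁ = 2, Var(x̄₁−x̄₂) = σ²(1/n₁ + 1/(k·n₁)) = σ²·(k+1)/(k·n₁).
So n₁ = (1 + 1/k)·((z_{α/2} + z_β)/d)² = 1.500 × (3.242/0.36)².
n₁ = 1.500 × 81.10 = 121.7.
Round up: n₁ = 122, giving n₂ = 2 × 122 = 244.

n₁ = 122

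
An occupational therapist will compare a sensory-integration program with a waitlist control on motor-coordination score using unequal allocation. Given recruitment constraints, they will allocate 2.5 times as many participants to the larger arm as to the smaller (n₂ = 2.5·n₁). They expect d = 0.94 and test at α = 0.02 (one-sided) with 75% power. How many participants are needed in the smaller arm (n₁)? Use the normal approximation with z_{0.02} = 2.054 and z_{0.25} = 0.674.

With allocation ratio k = n₂/n₁ = 2.5, Var(x̄₁−x̄₂) = σ²(1/n₁ + 1/(k·n₁)) = σ²·(k+1)/(k·n₁).
So n₁ = (1 + 1/k)·((z_{α} + z_β)/d)² = 1.400 × (2.728/0.94)².
n₁ = 1.400 × 8.42 = 11.8.
Round up: n₁ = 12, giving n₂ = 2.5 × 12 = 30.

n₁ = 12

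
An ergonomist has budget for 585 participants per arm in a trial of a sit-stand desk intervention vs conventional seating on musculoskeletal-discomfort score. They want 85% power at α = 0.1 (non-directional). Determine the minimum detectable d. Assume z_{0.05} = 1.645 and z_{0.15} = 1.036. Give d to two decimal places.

d_min ≈ 0.16

For two independent groups of n = 585 each: d_min = (z_{α/2} + z_β)·√(2/n).
z-sum = 1.645 + 1.036 = 2.681.
d_min = 2.681 × √(2/585) = 2.681 × 0.0585 = 0.157.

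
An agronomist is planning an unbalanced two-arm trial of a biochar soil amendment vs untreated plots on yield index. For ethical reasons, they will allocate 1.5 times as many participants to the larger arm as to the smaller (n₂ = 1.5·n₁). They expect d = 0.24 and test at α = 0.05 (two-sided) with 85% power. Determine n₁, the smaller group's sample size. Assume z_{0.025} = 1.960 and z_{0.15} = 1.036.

n₁ = 260

With allocation ratio k = n₂/n₁ = 1.5, Var(x̄₁−x̄₂) = σ²(1/n₁ + 1/(k·n₁)) = σ²·(k+1)/(k·n₁).
So n₁ = (1 + 1/k)·((z_{α/2} + z_β)/d)² = 1.667 × (2.996/0.24)².
n₁ = 1.667 × 155.83 = 259.7.
Round up: n₁ = 260, giving n₂ = 1.5 × 260 = 390.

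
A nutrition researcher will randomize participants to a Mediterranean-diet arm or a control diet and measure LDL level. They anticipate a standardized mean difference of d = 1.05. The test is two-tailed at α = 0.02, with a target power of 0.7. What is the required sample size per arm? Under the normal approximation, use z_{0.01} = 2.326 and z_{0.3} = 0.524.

n = 15 per group

For two independent groups with equal n: n = 2·((z_{α/2} + z_β) / d)².
z_{α/2} + z_β = 2.326 + 0.524 = 2.850.
n = 2 × (2.850 / 1.05)² = 2 × 2.714² = 2 × 7.37 = 14.7.
Round up to the next whole participant.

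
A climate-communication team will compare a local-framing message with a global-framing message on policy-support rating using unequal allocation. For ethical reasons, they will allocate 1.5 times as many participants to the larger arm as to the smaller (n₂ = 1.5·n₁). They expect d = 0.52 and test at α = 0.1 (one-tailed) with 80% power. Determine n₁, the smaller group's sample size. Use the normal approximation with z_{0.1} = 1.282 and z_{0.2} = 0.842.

With allocation ratio k = n₂/n₁ = 1.5, Var(x̄₁−x̄₂) = σ²(1/n₁ + 1/(k·n₁)) = σ²·(k+1)/(k·n₁).
So n₁ = (1 + 1/k)·((z_{α} + z_β)/d)² = 1.667 × (2.124/0.52)².
n₁ = 1.667 × 16.68 = 27.8.
Round up: n₁ = 28, giving n₂ = 1.5 × 28 = 42.

n₁ = 28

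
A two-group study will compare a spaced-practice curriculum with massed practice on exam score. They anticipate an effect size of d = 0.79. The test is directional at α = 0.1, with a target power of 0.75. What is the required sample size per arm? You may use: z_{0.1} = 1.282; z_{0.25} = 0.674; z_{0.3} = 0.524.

n = 13 per group

For two independent groups with equal n: n = 2·((z_{α} + z_β) / d)².
z_{α} + z_β = 1.282 + 0.674 = 1.956.
n = 2 × (1.956 / 0.79)² = 2 × 2.476² = 2 × 6.13 = 12.3.
Round up to the next whole participant.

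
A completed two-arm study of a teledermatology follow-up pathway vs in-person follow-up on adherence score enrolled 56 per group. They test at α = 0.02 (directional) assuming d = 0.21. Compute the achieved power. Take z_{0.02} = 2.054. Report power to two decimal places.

power ≈ 0.17

For two equal groups, power = Φ(d·√(n/2) − z_{α}).
d·√(n/2) = 0.21 × √(56/2) = 0.21 × 5.292 = 1.111.
z_β = 1.111 − 2.054 = -0.943.
Power = Φ(-0.943) = 0.173.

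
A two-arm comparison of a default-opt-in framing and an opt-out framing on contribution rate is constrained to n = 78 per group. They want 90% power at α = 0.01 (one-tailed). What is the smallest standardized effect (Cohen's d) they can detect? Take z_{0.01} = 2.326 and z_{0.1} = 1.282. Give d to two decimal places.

d_min ≈ 0.58

For two independent groups of n = 78 each: d_min = (z_{α} + z_β)·√(2/n).
z-sum = 2.326 + 1.282 = 3.608.
d_min = 3.608 × √(2/78) = 3.608 × 0.1601 = 0.578.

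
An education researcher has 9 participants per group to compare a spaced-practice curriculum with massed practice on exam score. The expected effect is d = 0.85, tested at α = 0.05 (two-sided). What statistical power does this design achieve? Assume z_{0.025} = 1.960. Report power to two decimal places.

For two equal groups, power = Φ(d·√(n/2) − z_{α/2}).
d·√(n/2) = 0.85 × √(9/2) = 0.85 × 2.121 = 1.803.
z_β = 1.803 − 1.960 = -0.157.
Power = Φ(-0.157) = 0.438.

power ≈ 0.44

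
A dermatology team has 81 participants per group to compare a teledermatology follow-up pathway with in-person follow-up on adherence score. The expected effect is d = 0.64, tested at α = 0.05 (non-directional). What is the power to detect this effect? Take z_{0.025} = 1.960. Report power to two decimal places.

power ≈ 0.98

For two equal groups, power = Φ(d·√(n/2) − z_{α/2}).
d·√(n/2) = 0.64 × √(81/2) = 0.64 × 6.364 = 4.073.
z_β = 4.073 − 1.960 = 2.113.
Power = Φ(2.113) = 0.983.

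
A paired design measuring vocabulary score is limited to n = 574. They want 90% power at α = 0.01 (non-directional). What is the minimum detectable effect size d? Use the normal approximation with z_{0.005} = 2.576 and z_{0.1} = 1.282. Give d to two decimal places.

d_min ≈ 0.16

For a single sample (or paired design) of n = 574: d_min = (z_{α/2} + z_β)/√n.
z-sum = 2.576 + 1.282 = 3.858.
d_min = 3.858 / √574 = 3.858 / 23.958 = 0.161.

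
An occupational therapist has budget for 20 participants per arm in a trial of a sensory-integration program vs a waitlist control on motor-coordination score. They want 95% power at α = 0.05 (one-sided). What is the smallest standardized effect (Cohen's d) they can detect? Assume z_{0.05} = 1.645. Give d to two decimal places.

d_min ≈ 1.04

For two independent groups of n = 20 each: d_min = (z_{α} + z_β)·√(2/n).
z-sum = 1.645 + 1.645 = 3.290.
d_min = 3.290 × √(2/20) = 3.290 × 0.3162 = 1.040.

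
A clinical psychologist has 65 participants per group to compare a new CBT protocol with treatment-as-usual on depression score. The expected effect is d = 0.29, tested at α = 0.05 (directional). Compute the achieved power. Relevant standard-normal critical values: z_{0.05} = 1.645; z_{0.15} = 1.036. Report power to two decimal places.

power ≈ 0.50

For two equal groups, power = Φ(d·√(n/2) − z_{α}).
d·√(n/2) = 0.29 × √(65/2) = 0.29 × 5.701 = 1.653.
z_β = 1.653 − 1.645 = 0.008.
Power = Φ(0.008) = 0.503.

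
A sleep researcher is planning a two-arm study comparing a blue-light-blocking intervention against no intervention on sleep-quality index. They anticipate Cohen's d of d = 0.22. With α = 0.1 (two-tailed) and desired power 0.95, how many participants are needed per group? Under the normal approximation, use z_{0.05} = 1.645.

n = 448 per group

For two independent groups with equal n: n = 2·((z_{α/2} + z_β) / d)².
z_{α/2} + z_β = 1.645 + 1.645 = 3.290.
n = 2 × (3.290 / 0.22)² = 2 × 14.955² = 2 × 223.64 = 447.3.
Round up to the next whole participant.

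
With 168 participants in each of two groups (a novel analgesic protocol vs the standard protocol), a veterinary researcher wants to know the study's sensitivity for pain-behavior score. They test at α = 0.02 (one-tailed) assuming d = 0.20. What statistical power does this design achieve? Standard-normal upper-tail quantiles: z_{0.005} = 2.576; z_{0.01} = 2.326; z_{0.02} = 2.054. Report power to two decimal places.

power ≈ 0.41

For two equal groups, power = Φ(d·√(n/2) − z_{α}).
d·√(n/2) = 0.20 × √(168/2) = 0.20 × 9.165 = 1.833.
z_β = 1.833 − 2.054 = -0.221.
Power = Φ(-0.221) = 0.413.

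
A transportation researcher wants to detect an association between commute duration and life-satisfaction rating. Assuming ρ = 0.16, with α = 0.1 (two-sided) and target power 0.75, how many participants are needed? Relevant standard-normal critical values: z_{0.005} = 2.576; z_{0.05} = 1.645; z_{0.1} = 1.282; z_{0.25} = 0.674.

n = 210

Fisher's z: C = ½·ln((1+r)/(1−r)) = ½·ln(1.3810) = 0.1614.
n = ((z_{α/2} + z_β)/C)² + 3.
(1.645 + 0.674) / 0.1614 = 2.319 / 0.1614 = 14.368.
n = 14.368² + 3 = 206.44 + 3 = 209.4.
Round up.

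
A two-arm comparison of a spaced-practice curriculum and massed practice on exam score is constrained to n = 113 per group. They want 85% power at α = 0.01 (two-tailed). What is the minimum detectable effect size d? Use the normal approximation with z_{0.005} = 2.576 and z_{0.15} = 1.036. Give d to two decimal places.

d_min ≈ 0.48

For two independent groups of n = 113 each: d_min = (z_{α/2} + z_β)·√(2/n).
z-sum = 2.576 + 1.036 = 3.612.
d_min = 3.612 × √(2/113) = 3.612 × 0.1330 = 0.481.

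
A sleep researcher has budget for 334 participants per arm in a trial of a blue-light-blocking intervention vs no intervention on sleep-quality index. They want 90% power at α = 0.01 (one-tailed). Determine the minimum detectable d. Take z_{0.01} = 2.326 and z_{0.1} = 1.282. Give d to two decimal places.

For two independent groups of n = 334 each: d_min = (z_{α} + z_β)·√(2/n).
z-sum = 2.326 + 1.282 = 3.608.
d_min = 3.608 × √(2/334) = 3.608 × 0.0774 = 0.279.

d_min ≈ 0.28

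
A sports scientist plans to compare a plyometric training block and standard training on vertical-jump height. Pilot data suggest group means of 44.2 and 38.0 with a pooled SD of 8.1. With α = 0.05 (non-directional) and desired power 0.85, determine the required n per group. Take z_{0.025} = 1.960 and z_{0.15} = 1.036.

Cohen's d = |M₁ − M₂| / SD_pooled = |44.2 − 38.0| / 8.1 = 6.2 / 8.1 = 0.765.
For two independent groups with equal n: n = 2·((z_{α/2} + z_β) / d)².
z_{α/2} + z_β = 1.960 + 1.036 = 2.996.
n = 2 × (2.996 / 0.765)² = 2 × 3.916² = 2 × 15.34 = 30.7.
Round up to the next whole participant.

n = 31 per group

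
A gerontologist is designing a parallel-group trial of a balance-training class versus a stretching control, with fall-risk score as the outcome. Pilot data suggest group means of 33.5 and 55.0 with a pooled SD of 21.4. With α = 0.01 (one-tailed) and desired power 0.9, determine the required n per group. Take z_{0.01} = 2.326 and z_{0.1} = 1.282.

n = 26 per group

Cohen's d = |M₁ − M₂| / SD_pooled = |33.5 − 55.0| / 21.4 = 21.5 / 21.4 = 1.005.
For two independent groups with equal n: n = 2·((z_{α} + z_β) / d)².
z_{α} + z_β = 2.326 + 1.282 = 3.608.
n = 2 × (3.608 / 1.005)² = 2 × 3.590² = 2 × 12.89 = 25.8.
Round up to the next whole participant.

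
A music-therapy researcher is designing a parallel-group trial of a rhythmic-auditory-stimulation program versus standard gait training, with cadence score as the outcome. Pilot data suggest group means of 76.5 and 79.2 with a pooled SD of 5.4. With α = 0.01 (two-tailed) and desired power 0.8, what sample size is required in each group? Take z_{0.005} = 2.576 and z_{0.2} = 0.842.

Cohen's d = |M₁ − M₂| / SD_pooled = |76.5 − 79.2| / 5.4 = 2.7 / 5.4 = 0.500.
For two independent groups with equal n: n = 2·((z_{α/2} + z_β) / d)².
z_{α/2} + z_β = 2.576 + 0.842 = 3.418.
n = 2 × (3.418 / 0.500)² = 2 × 6.836² = 2 × 46.73 = 93.5.
Round up to the next whole participant.

n = 94 per group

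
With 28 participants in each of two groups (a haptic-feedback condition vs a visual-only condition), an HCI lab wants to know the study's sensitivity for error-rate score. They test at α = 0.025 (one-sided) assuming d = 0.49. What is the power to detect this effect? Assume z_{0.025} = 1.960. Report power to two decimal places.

For two equal groups, power = Φ(d·√(n/2) − z_{α}).
d·√(n/2) = 0.49 × √(28/2) = 0.49 × 3.742 = 1.833.
z_β = 1.833 − 1.960 = -0.127.
Power = Φ(-0.127) = 0.450.

power ≈ 0.45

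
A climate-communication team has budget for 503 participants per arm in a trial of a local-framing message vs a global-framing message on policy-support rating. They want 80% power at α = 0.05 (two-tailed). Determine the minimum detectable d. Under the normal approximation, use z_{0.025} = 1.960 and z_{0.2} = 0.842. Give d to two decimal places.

d_min ≈ 0.18

For two independent groups of n = 503 each: d_min = (z_{α/2} + z_β)·√(2/n).
z-sum = 1.960 + 0.842 = 2.802.
d_min = 2.802 × √(2/503) = 2.802 × 0.0631 = 0.177.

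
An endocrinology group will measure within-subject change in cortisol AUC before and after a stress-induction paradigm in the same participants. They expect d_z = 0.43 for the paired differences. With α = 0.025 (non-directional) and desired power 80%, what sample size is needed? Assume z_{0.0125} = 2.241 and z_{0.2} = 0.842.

n = 52 pairs

For a paired (one-sample on differences) test: n = ((z_{α/2} + z_β) / d)².
z_{α/2} + z_β = 2.241 + 0.842 = 3.083.
n = (3.083 / 0.43)² = 7.170² = 51.41.
Round up.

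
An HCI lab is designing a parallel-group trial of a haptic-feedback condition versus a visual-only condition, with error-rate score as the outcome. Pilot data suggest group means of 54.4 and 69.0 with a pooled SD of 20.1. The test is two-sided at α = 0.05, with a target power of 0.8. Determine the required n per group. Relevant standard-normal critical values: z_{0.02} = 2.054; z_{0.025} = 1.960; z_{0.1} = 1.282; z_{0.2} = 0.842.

n = 30 per group

Cohen's d = |M₁ − M₂| / SD_pooled = |54.4 − 69.0| / 20.1 = 14.6 / 20.1 = 0.726.
For two independent groups with equal n: n = 2·((z_{α/2} + z_β) / d)².
z_{α/2} + z_β = 1.960 + 0.842 = 2.802.
n = 2 × (2.802 / 0.726)² = 2 × 3.860² = 2 × 14.90 = 29.8.
Round up to the next whole participant.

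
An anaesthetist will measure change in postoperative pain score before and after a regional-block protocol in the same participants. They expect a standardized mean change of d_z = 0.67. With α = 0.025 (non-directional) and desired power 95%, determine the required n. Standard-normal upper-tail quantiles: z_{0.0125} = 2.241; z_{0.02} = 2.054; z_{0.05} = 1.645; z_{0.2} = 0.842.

For a paired (one-sample on differences) test: n = ((z_{α/2} + z_β) / d)².
z_{α/2} + z_β = 2.241 + 1.645 = 3.886.
n = (3.886 / 0.67)² = 5.800² = 33.64.
Round up.

n = 34 pairs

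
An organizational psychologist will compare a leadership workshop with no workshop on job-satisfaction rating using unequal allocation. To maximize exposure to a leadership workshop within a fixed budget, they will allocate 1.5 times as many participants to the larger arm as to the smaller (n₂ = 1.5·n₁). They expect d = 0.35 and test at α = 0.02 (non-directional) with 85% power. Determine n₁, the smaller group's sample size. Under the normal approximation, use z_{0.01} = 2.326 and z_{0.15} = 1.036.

With allocation ratio k = n₂/n₁ = 1.5, Var(x̄₁−x̄₂) = σ²(1/n₁ + 1/(k·n₁)) = σ²·(k+1)/(k·n₁).
So n₁ = (1 + 1/k)·((z_{α/2} + z_β)/d)² = 1.667 × (3.362/0.35)².
n₁ = 1.667 × 92.27 = 153.8.
Round up: n₁ = 154, giving n₂ = 1.5 × 154 = 231.

n₁ = 154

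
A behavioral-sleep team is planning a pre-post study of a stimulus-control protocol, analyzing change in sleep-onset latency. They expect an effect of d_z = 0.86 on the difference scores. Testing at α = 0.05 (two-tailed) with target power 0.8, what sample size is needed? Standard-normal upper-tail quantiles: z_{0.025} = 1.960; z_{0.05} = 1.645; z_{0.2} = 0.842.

For a paired (one-sample on differences) test: n = ((z_{α/2} + z_β) / d)².
z_{α/2} + z_β = 1.960 + 0.842 = 2.802.
n = (2.802 / 0.86)² = 3.258² = 10.62.
Round up.

n = 11 pairs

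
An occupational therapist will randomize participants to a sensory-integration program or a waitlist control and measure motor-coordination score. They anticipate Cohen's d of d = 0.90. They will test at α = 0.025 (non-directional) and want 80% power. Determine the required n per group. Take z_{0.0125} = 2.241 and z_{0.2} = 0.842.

For two independent groups with equal n: n = 2·((z_{α/2} + z_β) / d)².
z_{α/2} + z_β = 2.241 + 0.842 = 3.083.
n = 2 × (3.083 / 0.90)² = 2 × 3.426² = 2 × 11.73 = 23.5.
Round up to the next whole participant.

n = 24 per group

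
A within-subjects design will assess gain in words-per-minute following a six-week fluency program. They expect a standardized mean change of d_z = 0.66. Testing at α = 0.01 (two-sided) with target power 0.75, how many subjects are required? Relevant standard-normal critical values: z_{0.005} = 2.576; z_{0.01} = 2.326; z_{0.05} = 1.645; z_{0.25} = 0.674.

For a paired (one-sample on differences) test: n = ((z_{α/2} + z_β) / d)².
z_{α/2} + z_β = 2.576 + 0.674 = 3.250.
n = (3.250 / 0.66)² = 4.924² = 24.25.
Round up.

n = 25 pairs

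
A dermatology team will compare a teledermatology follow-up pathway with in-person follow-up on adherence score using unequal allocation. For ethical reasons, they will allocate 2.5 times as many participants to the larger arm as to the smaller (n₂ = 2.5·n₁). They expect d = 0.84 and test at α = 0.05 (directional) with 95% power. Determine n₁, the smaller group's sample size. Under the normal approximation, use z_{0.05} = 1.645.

n₁ = 22

With allocation ratio k = n₂/n₁ = 2.5, Var(x̄₁−x̄₂) = σ²(1/n₁ + 1/(k·n₁)) = σ²·(k+1)/(k·n₁).
So n₁ = (1 + 1/k)·((z_{α} + z_β)/d)² = 1.400 × (3.290/0.84)².
n₁ = 1.400 × 15.34 = 21.5.
Round up: n₁ = 22, giving n₂ = 2.5 × 22 = 55.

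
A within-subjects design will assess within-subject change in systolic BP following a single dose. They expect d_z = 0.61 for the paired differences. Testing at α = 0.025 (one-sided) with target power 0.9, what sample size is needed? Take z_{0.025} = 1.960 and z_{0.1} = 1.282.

For a paired (one-sample on differences) test: n = ((z_{α} + z_β) / d)².
z_{α} + z_β = 1.960 + 1.282 = 3.242.
n = (3.242 / 0.61)² = 5.315² = 28.25.
Round up.

n = 29 pairs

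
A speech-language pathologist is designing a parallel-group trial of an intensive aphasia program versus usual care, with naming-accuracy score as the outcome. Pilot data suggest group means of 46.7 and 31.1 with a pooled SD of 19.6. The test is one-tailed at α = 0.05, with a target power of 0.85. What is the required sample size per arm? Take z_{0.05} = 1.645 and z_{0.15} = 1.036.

n = 23 per group

Cohen's d = |M₁ − M₂| / SD_pooled = |46.7 − 31.1| / 19.6 = 15.6 / 19.6 = 0.796.
For two independent groups with equal n: n = 2·((z_{α} + z_β) / d)².
z_{α} + z_β = 1.645 + 1.036 = 2.681.
n = 2 × (2.681 / 0.796)² = 2 × 3.368² = 2 × 11.34 = 22.7.
Round up to the next whole participant.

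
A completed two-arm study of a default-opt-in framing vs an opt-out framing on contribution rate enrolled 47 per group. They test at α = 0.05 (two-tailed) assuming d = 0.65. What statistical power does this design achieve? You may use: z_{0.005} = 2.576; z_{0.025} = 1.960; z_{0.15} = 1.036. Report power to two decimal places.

power ≈ 0.88

For two equal groups, power = Φ(d·√(n/2) − z_{α/2}).
d·√(n/2) = 0.65 × √(47/2) = 0.65 × 4.848 = 3.151.
z_β = 3.151 − 1.960 = 1.191.
Power = Φ(1.191) = 0.883.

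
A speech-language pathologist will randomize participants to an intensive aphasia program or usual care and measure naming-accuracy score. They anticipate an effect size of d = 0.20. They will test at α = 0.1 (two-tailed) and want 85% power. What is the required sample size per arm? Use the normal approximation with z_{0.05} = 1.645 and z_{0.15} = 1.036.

For two independent groups with equal n: n = 2·((z_{α/2} + z_β) / d)².
z_{α/2} + z_β = 1.645 + 1.036 = 2.681.
n = 2 × (2.681 / 0.20)² = 2 × 13.405² = 2 × 179.69 = 359.4.
Round up to the next whole participant.

n = 360 per group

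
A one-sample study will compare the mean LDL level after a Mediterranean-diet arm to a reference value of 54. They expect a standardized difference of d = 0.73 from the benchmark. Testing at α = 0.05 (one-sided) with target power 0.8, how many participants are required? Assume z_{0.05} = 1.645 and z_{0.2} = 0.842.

For a one-sample test: n = ((z_{α} + z_β) / d)².
z_{α} + z_β = 1.645 + 0.842 = 2.487.
n = (2.487 / 0.73)² = 3.407² = 11.61.
Round up.

n = 12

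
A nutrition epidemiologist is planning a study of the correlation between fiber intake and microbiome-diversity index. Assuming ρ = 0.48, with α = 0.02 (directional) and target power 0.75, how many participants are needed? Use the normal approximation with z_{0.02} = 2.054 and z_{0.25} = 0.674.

n = 31

Fisher's z: C = ½·ln((1+r)/(1−r)) = ½·ln(2.8462) = 0.5230.
n = ((z_{α} + z_β)/C)² + 3.
(2.054 + 0.674) / 0.5230 = 2.728 / 0.5230 = 5.216.
n = 5.216² + 3 = 27.21 + 3 = 30.2.
Round up.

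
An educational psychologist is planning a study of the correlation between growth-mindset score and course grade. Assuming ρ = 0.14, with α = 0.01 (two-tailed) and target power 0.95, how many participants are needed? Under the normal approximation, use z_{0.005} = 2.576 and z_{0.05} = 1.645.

Fisher's z: C = ½·ln((1+r)/(1−r)) = ½·ln(1.3256) = 0.1409.
n = ((z_{α/2} + z_β)/C)² + 3.
(2.576 + 1.645) / 0.1409 = 4.221 / 0.1409 = 29.957.
n = 29.957² + 3 = 897.45 + 3 = 900.4.
Round up.

n = 901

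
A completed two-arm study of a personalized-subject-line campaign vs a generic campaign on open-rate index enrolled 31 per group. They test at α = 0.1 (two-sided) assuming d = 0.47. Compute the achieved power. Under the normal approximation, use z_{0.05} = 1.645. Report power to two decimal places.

For two equal groups, power = Φ(d·√(n/2) − z_{α/2}).
d·√(n/2) = 0.47 × √(31/2) = 0.47 × 3.937 = 1.850.
z_β = 1.850 − 1.645 = 0.205.
Power = Φ(0.205) = 0.581.

power ≈ 0.58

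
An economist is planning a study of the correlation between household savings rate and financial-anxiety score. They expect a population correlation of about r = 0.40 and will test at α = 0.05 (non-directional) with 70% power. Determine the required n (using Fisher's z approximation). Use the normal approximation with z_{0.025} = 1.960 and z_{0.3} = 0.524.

Fisher's z: C = ½·ln((1+r)/(1−r)) = ½·ln(2.3333) = 0.4236.
n = ((z_{α/2} + z_β)/C)² + 3.
(1.960 + 0.524) / 0.4236 = 2.484 / 0.4236 = 5.864.
n = 5.864² + 3 = 34.39 + 3 = 37.4.
Round up.

n = 38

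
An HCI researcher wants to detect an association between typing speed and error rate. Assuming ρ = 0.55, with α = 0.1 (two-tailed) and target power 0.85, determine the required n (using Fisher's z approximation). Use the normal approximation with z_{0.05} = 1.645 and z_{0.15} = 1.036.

Fisher's z: C = ½·ln((1+r)/(1−r)) = ½·ln(3.4444) = 0.6184.
n = ((z_{α/2} + z_β)/C)² + 3.
(1.645 + 1.036) / 0.6184 = 2.681 / 0.6184 = 4.335.
n = 4.335² + 3 = 18.80 + 3 = 21.8.
Round up.

n = 22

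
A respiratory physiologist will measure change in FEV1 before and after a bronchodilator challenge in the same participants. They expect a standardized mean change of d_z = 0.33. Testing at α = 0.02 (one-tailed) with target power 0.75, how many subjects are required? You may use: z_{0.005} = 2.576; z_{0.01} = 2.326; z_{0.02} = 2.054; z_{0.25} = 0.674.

n = 69 pairs

For a paired (one-sample on differences) test: n = ((z_{α} + z_β) / d)².
z_{α} + z_β = 2.054 + 0.674 = 2.728.
n = (2.728 / 0.33)² = 8.267² = 68.34.
Round up.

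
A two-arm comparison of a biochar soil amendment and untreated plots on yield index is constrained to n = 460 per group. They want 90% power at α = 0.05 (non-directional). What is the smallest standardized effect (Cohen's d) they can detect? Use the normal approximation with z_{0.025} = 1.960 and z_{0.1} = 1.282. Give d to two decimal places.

d_min ≈ 0.21

For two independent groups of n = 460 each: d_min = (z_{α/2} + z_β)·√(2/n).
z-sum = 1.960 + 1.282 = 3.242.
d_min = 3.242 × √(2/460) = 3.242 × 0.0659 = 0.214.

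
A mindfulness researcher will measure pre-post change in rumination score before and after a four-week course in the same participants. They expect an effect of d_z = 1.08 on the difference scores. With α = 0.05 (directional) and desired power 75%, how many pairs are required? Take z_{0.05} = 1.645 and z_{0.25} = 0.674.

For a paired (one-sample on differences) test: n = ((z_{α} + z_β) / d)².
z_{α} + z_β = 1.645 + 0.674 = 2.319.
n = (2.319 / 1.08)² = 2.147² = 4.61.
Round up.

n = 5 pairs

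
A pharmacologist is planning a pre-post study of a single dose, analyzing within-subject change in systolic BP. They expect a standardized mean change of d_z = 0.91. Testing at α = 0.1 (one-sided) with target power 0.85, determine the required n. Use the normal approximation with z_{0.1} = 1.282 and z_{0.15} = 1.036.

For a paired (one-sample on differences) test: n = ((z_{α} + z_β) / d)².
z_{α} + z_β = 1.282 + 1.036 = 2.318.
n = (2.318 / 0.91)² = 2.547² = 6.49.
Round up.

n = 7 pairs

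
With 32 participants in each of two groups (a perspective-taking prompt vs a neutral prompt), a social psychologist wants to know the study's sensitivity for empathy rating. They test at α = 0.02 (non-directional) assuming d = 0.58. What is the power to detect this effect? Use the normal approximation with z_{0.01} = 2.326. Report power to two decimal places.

For two equal groups, power = Φ(d·√(n/2) − z_{α/2}).
d·√(n/2) = 0.58 × √(32/2) = 0.58 × 4.000 = 2.320.
z_β = 2.320 − 2.326 = -0.006.
Power = Φ(-0.006) = 0.498.

power ≈ 0.50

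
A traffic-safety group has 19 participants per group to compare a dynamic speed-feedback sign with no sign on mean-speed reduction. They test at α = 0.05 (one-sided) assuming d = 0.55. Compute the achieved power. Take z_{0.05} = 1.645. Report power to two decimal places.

power ≈ 0.52

For two equal groups, power = Φ(d·√(n/2) − z_{α}).
d·√(n/2) = 0.55 × √(19/2) = 0.55 × 3.082 = 1.695.
z_β = 1.695 − 1.645 = 0.050.
Power = Φ(0.050) = 0.520.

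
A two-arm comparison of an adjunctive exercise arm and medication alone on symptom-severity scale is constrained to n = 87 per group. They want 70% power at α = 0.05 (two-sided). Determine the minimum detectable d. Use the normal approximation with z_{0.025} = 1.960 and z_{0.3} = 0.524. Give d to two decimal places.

d_min ≈ 0.38

For two independent groups of n = 87 each: d_min = (z_{α/2} + z_β)·√(2/n).
z-sum = 1.960 + 0.524 = 2.484.
d_min = 2.484 × √(2/87) = 2.484 × 0.1516 = 0.377.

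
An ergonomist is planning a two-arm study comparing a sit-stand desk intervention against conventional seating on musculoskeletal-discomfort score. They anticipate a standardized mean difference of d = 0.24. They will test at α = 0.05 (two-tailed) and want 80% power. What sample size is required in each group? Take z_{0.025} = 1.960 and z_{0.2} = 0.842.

n = 273 per group

For two independent groups with equal n: n = 2·((z_{α/2} + z_β) / d)².
z_{α/2} + z_β = 1.960 + 0.842 = 2.802.
n = 2 × (2.802 / 0.24)² = 2 × 11.675² = 2 × 136.31 = 272.6.
Round up to the next whole participant.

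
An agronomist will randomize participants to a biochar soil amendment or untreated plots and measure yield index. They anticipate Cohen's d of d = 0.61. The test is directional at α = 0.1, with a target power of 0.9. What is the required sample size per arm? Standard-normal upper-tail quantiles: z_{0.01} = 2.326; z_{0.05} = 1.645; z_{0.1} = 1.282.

For two independent groups with equal n: n = 2·((z_{α} + z_β) / d)².
z_{α} + z_β = 1.282 + 1.282 = 2.564.
n = 2 × (2.564 / 0.61)² = 2 × 4.203² = 2 × 17.67 = 35.3.
Round up to the next whole participant.

n = 36 per group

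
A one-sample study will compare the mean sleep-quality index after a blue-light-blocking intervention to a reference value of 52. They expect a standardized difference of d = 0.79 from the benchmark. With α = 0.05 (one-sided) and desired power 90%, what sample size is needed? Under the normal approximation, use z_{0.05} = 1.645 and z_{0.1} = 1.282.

For a one-sample test: n = ((z_{α} + z_β) / d)².
z_{α} + z_β = 1.645 + 1.282 = 2.927.
n = (2.927 / 0.79)² = 3.705² = 13.73.
Round up.

n = 14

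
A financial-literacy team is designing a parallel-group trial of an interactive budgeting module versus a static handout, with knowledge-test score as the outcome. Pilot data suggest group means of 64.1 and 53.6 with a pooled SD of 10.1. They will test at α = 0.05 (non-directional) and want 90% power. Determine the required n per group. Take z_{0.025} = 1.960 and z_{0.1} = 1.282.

Cohen's d = |M₁ − M₂| / SD_pooled = |64.1 − 53.6| / 10.1 = 10.5 / 10.1 = 1.040.
For two independent groups with equal n: n = 2·((z_{α/2} + z_β) / d)².
z_{α/2} + z_β = 1.960 + 1.282 = 3.242.
n = 2 × (3.242 / 1.040)² = 2 × 3.117² = 2 × 9.72 = 19.4.
Round up to the next whole participant.

n = 20 per group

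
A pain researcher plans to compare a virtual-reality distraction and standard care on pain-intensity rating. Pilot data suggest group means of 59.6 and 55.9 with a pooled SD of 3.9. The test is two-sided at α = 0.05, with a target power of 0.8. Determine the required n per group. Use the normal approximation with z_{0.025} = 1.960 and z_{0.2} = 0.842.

Cohen's d = |M₁ − M₂| / SD_pooled = |59.6 − 55.9| / 3.9 = 3.7 / 3.9 = 0.949.
For two independent groups with equal n: n = 2·((z_{α/2} + z_β) / d)².
z_{α/2} + z_β = 1.960 + 0.842 = 2.802.
n = 2 × (2.802 / 0.949)² = 2 × 2.953² = 2 × 8.72 = 17.4.
Round up to the next whole participant.

n = 18 per group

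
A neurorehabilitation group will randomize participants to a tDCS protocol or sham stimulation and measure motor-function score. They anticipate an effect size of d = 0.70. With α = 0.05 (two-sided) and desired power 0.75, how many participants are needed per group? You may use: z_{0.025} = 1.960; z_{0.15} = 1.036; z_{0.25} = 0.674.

For two independent groups with equal n: n = 2·((z_{α/2} + z_β) / d)².
z_{α/2} + z_β = 1.960 + 0.674 = 2.634.
n = 2 × (2.634 / 0.70)² = 2 × 3.763² = 2 × 14.16 = 28.3.
Round up to the next whole participant.

n = 29 per group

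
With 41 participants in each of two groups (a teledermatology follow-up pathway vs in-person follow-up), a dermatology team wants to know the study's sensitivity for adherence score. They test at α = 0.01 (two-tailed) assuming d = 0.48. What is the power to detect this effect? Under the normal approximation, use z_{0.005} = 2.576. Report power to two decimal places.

For two equal groups, power = Φ(d·√(n/2) − z_{α/2}).
d·√(n/2) = 0.48 × √(41/2) = 0.48 × 4.528 = 2.173.
z_β = 2.173 − 2.576 = -0.403.
Power = Φ(-0.403) = 0.344.

power ≈ 0.34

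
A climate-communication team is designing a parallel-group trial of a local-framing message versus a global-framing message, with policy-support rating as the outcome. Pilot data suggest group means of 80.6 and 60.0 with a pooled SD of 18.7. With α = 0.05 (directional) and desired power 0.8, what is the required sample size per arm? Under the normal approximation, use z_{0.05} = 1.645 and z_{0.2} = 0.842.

Cohen's d = |M₁ − M₂| / SD_pooled = |80.6 − 60.0| / 18.7 = 20.6 / 18.7 = 1.102.
For two independent groups with equal n: n = 2·((z_{α} + z_β) / d)².
z_{α} + z_β = 1.645 + 0.842 = 2.487.
n = 2 × (2.487 / 1.102)² = 2 × 2.257² = 2 × 5.09 = 10.2.
Round up to the next whole participant.

n = 11 per group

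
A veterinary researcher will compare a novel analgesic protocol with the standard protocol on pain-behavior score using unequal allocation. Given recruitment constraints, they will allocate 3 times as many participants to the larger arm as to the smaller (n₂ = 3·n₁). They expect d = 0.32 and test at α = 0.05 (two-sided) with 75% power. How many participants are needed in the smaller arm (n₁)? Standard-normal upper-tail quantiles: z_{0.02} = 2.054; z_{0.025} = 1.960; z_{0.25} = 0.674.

n₁ = 91

With allocation ratio k = n₂/n₁ = 3, Var(x̄₁−x̄₂) = σ²(1/n₁ + 1/(k·n₁)) = σ²·(k+1)/(k·n₁).
So n₁ = (1 + 1/k)·((z_{α/2} + z_β)/d)² = 1.333 × (2.634/0.32)².
n₁ = 1.333 × 67.75 = 90.3.
Round up: n₁ = 91, giving n₂ = 3 × 91 = 273.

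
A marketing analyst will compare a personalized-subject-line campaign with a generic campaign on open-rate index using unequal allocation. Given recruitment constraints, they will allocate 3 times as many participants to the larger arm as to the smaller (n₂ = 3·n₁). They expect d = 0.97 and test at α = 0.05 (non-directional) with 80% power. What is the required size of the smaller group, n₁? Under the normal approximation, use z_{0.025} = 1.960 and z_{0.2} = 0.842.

n₁ = 12

With allocation ratio k = n₂/n₁ = 3, Var(x̄₁−x̄₂) = σ²(1/n₁ + 1/(k·n₁)) = σ²·(k+1)/(k·n₁).
So n₁ = (1 + 1/k)·((z_{α/2} + z_β)/d)² = 1.333 × (2.802/0.97)².
n₁ = 1.333 × 8.34 = 11.1.
Round up: n₁ = 12, giving n₂ = 3 × 12 = 36.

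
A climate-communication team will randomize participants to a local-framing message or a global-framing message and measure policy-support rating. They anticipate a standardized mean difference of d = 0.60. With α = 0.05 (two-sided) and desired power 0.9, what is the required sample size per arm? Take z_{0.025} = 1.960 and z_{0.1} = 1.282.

n = 59 per group

For two independent groups with equal n: n = 2·((z_{α/2} + z_β) / d)².
z_{α/2} + z_β = 1.960 + 1.282 = 3.242.
n = 2 × (3.242 / 0.60)² = 2 × 5.403² = 2 × 29.20 = 58.4.
Round up to the next whole participant.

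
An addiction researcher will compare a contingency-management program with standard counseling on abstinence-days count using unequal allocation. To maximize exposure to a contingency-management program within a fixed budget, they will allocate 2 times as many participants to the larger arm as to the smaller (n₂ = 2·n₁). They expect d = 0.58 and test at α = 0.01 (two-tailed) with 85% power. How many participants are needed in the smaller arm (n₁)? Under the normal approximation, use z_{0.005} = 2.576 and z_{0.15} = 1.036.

With allocation ratio k = n₂/n₁ = 2, Var(x̄₁−x̄₂) = σ²(1/n₁ + 1/(k·n₁)) = σ²·(k+1)/(k·n₁).
So n₁ = (1 + 1/k)·((z_{α/2} + z_β)/d)² = 1.500 × (3.612/0.58)².
n₁ = 1.500 × 38.78 = 58.2.
Round up: n₁ = 59, giving n₂ = 2 × 59 = 118.

n₁ = 59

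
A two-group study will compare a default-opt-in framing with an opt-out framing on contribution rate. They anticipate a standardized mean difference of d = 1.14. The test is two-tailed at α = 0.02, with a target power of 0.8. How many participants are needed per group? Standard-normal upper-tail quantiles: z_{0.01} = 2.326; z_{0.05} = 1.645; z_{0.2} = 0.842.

n = 16 per group

For two independent groups with equal n: n = 2·((z_{α/2} + z_β) / d)².
z_{α/2} + z_β = 2.326 + 0.842 = 3.168.
n = 2 × (3.168 / 1.14)² = 2 × 2.779² = 2 × 7.72 = 15.4.
Round up to the next whole participant.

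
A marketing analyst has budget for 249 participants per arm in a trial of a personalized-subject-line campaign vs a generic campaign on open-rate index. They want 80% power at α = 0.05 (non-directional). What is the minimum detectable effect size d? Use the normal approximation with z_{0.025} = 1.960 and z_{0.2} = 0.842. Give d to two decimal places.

For two independent groups of n = 249 each: d_min = (z_{α/2} + z_β)·√(2/n).
z-sum = 1.960 + 0.842 = 2.802.
d_min = 2.802 × √(2/249) = 2.802 × 0.0896 = 0.251.

d_min ≈ 0.25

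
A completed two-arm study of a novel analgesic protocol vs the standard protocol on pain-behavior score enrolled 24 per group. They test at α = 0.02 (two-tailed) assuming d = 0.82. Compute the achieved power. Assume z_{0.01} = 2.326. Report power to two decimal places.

For two equal groups, power = Φ(d·√(n/2) − z_{α/2}).
d·√(n/2) = 0.82 × √(24/2) = 0.82 × 3.464 = 2.841.
z_β = 2.841 − 2.326 = 0.515.
Power = Φ(0.515) = 0.697.

power ≈ 0.70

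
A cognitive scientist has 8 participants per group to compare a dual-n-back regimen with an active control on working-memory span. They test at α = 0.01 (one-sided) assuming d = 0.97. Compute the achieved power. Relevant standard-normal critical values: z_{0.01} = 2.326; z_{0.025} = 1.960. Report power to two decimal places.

For two equal groups, power = Φ(d·√(n/2) − z_{α}).
d·√(n/2) = 0.97 × √(8/2) = 0.97 × 2.000 = 1.940.
z_β = 1.940 − 2.326 = -0.386.
Power = Φ(-0.386) = 0.350.

power ≈ 0.35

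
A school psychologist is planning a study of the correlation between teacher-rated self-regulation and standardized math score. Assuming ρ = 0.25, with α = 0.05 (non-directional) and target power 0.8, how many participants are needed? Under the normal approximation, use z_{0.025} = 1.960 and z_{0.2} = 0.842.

Fisher's z: C = ½·ln((1+r)/(1−r)) = ½·ln(1.6667) = 0.2554.
n = ((z_{α/2} + z_β)/C)² + 3.
(1.960 + 0.842) / 0.2554 = 2.802 / 0.2554 = 10.971.
n = 10.971² + 3 = 120.36 + 3 = 123.4.
Round up.

n = 124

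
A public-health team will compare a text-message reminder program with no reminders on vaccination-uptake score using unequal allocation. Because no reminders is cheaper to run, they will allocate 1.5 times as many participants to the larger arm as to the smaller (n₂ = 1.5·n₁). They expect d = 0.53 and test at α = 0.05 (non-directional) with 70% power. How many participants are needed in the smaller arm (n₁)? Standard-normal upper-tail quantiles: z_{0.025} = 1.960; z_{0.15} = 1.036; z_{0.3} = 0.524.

With allocation ratio k = n₂/n₁ = 1.5, Var(x̄₁−x̄₂) = σ²(1/n₁ + 1/(k·n₁)) = σ²·(k+1)/(k·n₁).
So n₁ = (1 + 1/k)·((z_{α/2} + z_β)/d)² = 1.667 × (2.484/0.53)².
n₁ = 1.667 × 21.97 = 36.6.
Round up: n₁ = 37, giving n₂ = ⌈1.5 × 37⌉ = ⌈55.5⌉ = 56.

n₁ = 37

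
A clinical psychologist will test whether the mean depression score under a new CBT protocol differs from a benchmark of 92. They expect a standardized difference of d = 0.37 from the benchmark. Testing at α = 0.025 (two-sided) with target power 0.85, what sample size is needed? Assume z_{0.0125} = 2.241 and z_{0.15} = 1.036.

For a one-sample test: n = ((z_{α/2} + z_β) / d)².
z_{α/2} + z_β = 2.241 + 1.036 = 3.277.
n = (3.277 / 0.37)² = 8.857² = 78.44.
Round up.

n = 79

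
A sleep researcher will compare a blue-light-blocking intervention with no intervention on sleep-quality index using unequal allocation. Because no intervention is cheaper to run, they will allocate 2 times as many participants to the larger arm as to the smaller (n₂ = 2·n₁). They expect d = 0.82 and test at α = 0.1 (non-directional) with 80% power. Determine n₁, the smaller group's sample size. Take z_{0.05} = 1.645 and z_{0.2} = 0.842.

With allocation ratio k = n₂/n₁ = 2, Var(x̄₁−x̄₂) = σ²(1/n₁ + 1/(k·n₁)) = σ²·(k+1)/(k·n₁).
So n₁ = (1 + 1/k)·((z_{α/2} + z_β)/d)² = 1.500 × (2.487/0.82)².
n₁ = 1.500 × 9.20 = 13.8.
Round up: n₁ = 14, giving n₂ = 2 × 14 = 28.

n₁ = 14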